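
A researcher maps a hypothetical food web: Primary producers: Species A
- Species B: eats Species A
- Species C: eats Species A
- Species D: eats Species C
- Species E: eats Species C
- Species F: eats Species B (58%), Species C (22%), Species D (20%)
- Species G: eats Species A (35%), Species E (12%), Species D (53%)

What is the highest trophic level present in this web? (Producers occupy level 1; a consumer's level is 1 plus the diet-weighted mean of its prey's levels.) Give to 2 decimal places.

3.30

Species B: 1 + 1 = 2
Species C: 1 + 1 = 2
Species D: 1 + 2 = 3
Species E: 1 + 2 = 3
Species F: 1 + (0.58×2 + 0.22×2 + 0.2×3) = 3.2
Species G: 1 + (0.35×1 + 0.12×3 + 0.53×3) = 3.3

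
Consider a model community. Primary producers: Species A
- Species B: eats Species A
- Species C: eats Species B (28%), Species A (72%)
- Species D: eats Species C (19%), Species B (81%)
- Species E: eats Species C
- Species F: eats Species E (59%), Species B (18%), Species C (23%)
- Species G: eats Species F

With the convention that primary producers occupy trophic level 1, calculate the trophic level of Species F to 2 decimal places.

Species B: 1 + 1 = 2
Species C: 1 + (0.28×2 + 0.72×1) = 2.28
Species D: 1 + (0.19×2.28 + 0.81×2) = 3.0532
Species E: 1 + 2.28 = 3.28
Species F: 1 + (0.59×3.28 + 0.18×2 + 0.23×2.28) = 3.8196
Species G: 1 + 3.8196 = 4.8196

3.82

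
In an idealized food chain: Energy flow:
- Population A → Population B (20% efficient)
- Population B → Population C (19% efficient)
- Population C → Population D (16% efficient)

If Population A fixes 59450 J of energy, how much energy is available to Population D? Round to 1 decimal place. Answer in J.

361.5 J

Population B: 59450 × 0.2 = 11890 J
Population C: 11890 × 0.19 = 2259.1 J
Population D: 2259.1 × 0.16 = 361.456 J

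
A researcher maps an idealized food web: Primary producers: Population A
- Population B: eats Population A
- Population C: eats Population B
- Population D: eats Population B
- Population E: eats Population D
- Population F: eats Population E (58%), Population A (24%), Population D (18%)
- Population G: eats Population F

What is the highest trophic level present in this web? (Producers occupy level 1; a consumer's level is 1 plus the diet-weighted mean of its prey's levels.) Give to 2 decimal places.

Population B: 1 + 1 = 2
Population C: 1 + 2 = 3
Population D: 1 + 2 = 3
Population E: 1 + 3 = 4
Population F: 1 + (0.58×4 + 0.24×1 + 0.18×3) = 4.1
Population G: 1 + 4.1 = 5.1

5.10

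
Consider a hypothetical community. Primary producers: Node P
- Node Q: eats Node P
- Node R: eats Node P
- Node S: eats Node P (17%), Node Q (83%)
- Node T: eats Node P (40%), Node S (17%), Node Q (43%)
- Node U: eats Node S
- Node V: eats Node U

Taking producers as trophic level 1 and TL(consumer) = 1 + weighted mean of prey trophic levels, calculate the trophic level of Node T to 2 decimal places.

2.74

Node Q: 1 + 1 = 2
Node R: 1 + 1 = 2
Node S: 1 + (0.17×1 + 0.83×2) = 2.83
Node T: 1 + (0.4×1 + 0.17×2.83 + 0.43×2) = 2.7411
Node U: 1 + 2.83 = 3.83
Node V: 1 + 3.83 = 4.83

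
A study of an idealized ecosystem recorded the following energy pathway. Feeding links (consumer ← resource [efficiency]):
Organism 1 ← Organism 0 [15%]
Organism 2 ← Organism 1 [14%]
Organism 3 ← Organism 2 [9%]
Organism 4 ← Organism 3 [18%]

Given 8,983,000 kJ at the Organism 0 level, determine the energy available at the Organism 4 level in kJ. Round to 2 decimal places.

Organism 1: 8983000 × 0.15 = 1347450 kJ
Organism 2: 1347450 × 0.14 = 188643 kJ
Organism 3: 188643 × 0.09 = 16977.87 kJ
Organism 4: 16977.87 × 0.18 = 3056.0166 kJ

3056.02 kJ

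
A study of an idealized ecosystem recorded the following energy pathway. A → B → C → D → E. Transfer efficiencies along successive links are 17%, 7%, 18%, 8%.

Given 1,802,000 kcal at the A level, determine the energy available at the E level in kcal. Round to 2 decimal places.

308.79 kcal

B: 1802000 × 0.17 = 306340 kcal
C: 306340 × 0.07 = 21443.8 kcal
D: 21443.8 × 0.18 = 3859.884 kcal
E: 3859.884 × 0.08 = 308.79072 kcal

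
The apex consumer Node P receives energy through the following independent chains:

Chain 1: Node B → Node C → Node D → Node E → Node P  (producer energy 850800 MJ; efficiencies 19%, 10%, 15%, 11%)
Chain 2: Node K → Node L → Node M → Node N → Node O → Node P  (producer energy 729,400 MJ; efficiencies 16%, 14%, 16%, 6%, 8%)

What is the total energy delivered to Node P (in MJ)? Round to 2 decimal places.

Chain 1: 850800 × 0.19 × 0.1 × 0.15 × 0.11 = 266.7258 MJ
Chain 2: 729400 × 0.16 × 0.14 × 0.16 × 0.06 × 0.08 = 12.54801408 MJ
Total at Node P: 266.7258 + 12.54801408 = 279.27381408 MJ

279.27 MJ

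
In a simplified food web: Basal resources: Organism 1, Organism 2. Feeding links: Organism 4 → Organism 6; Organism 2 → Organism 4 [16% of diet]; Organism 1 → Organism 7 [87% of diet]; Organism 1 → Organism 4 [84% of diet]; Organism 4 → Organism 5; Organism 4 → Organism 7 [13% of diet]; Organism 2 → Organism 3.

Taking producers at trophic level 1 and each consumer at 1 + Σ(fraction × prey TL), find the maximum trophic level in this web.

3

Organism 3: 1 + 1 = 2
Organism 4: 1 + (0.84×1 + 0.16×1) = 2
Organism 5: 1 + 2 = 3
Organism 6: 1 + 2 = 3
Organism 7: 1 + (0.87×1 + 0.13×2) = 2.13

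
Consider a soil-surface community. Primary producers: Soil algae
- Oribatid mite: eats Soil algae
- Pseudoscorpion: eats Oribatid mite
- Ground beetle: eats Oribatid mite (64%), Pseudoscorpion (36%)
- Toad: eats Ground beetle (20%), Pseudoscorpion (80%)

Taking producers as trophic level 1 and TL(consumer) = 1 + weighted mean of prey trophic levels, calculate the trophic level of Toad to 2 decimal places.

4.07

Oribatid mite: 1 + 1 = 2
Pseudoscorpion: 1 + 2 = 3
Ground beetle: 1 + (0.64×2 + 0.36×3) = 3.36
Toad: 1 + (0.2×3.36 + 0.8×3) = 4.072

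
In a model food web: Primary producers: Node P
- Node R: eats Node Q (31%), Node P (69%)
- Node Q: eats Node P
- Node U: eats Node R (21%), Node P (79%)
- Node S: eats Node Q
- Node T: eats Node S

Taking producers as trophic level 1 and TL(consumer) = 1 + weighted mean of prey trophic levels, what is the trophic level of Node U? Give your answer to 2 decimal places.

2.28

Node Q: 1 + 1 = 2
Node R: 1 + (0.31×2 + 0.69×1) = 2.31
Node S: 1 + 2 = 3
Node T: 1 + 3 = 4
Node U: 1 + (0.21×2.31 + 0.79×1) = 2.2751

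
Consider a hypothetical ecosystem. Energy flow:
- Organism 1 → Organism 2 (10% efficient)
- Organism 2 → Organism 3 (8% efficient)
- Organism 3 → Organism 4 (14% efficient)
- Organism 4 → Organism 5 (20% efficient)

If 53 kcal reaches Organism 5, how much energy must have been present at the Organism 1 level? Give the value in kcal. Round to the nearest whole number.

236607 kcal

Cumulative transfer efficiency: 0.1 × 0.08 × 0.14 × 0.2 = 0.000224
Organism 1 energy = 53 / 0.000224 = 236607 kcal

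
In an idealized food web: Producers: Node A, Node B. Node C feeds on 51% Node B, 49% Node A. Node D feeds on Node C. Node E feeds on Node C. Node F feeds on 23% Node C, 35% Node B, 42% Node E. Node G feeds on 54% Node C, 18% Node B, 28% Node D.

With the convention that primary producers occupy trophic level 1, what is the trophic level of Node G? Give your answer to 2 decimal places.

3.10

Node C: 1 + (0.51×1 + 0.49×1) = 2
Node D: 1 + 2 = 3
Node E: 1 + 2 = 3
Node F: 1 + (0.23×2 + 0.35×1 + 0.42×3) = 3.07
Node G: 1 + (0.54×2 + 0.18×1 + 0.28×3) = 3.1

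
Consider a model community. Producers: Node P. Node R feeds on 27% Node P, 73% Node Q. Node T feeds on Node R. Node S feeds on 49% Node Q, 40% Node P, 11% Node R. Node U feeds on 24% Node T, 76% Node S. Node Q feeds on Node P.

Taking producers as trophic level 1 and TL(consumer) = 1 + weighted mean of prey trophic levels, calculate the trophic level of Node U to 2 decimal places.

3.93

Node Q: 1 + 1 = 2
Node R: 1 + (0.27×1 + 0.73×2) = 2.73
Node S: 1 + (0.49×2 + 0.4×1 + 0.11×2.73) = 2.6803
Node T: 1 + 2.73 = 3.73
Node U: 1 + (0.24×3.73 + 0.76×2.6803) = 3.932228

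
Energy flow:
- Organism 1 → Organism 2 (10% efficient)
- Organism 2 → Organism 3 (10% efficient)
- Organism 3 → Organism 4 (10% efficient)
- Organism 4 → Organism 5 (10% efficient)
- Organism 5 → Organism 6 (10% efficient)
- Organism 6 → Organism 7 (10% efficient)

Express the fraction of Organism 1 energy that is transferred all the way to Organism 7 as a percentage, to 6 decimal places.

0.000100%

Product of link efficiencies: 0.1 × 0.1 × 0.1 × 0.1 × 0.1 × 0.1 = 0.000001
As a percentage: 0.000001 × 100 = 0.000100%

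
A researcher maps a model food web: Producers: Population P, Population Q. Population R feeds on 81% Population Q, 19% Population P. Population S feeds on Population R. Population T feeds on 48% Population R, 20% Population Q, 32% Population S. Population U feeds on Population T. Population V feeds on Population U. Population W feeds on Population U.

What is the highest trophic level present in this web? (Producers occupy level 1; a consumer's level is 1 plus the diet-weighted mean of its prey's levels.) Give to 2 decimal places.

5.12

Population R: 1 + (0.81×1 + 0.19×1) = 2
Population S: 1 + 2 = 3
Population T: 1 + (0.48×2 + 0.2×1 + 0.32×3) = 3.12
Population U: 1 + 3.12 = 4.12
Population V: 1 + 4.12 = 5.12
Population W: 1 + 4.12 = 5.12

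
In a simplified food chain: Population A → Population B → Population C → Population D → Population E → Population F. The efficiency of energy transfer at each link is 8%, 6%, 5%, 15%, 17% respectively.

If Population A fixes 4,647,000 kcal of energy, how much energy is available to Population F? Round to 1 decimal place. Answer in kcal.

Population B: 4647000 × 0.08 = 371760 kcal
Population C: 371760 × 0.06 = 22305.6 kcal
Population D: 22305.6 × 0.05 = 1115.28 kcal
Population E: 1115.28 × 0.15 = 167.292 kcal
Population F: 167.292 × 0.17 = 28.43964 kcal

28.4 kcal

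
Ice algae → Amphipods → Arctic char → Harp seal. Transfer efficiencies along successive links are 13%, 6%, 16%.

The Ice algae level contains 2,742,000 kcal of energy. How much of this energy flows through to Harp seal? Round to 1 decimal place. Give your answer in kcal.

Amphipods: 2742000 × 0.13 = 356460 kcal
Arctic char: 356460 × 0.06 = 21387.6 kcal
Harp seal: 21387.6 × 0.16 = 3422.016 kcal

3422.0 kcal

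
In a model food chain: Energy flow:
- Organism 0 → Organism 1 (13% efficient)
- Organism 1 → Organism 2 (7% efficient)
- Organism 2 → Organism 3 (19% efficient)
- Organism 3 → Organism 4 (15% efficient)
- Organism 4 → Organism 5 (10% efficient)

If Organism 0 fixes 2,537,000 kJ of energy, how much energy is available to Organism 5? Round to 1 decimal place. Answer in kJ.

65.8 kJ

Organism 1: 2537000 × 0.13 = 329810 kJ
Organism 2: 329810 × 0.07 = 23086.7 kJ
Organism 3: 23086.7 × 0.19 = 4386.473 kJ
Organism 4: 4386.473 × 0.15 = 657.97095 kJ
Organism 5: 657.97095 × 0.1 = 65.797095 kJ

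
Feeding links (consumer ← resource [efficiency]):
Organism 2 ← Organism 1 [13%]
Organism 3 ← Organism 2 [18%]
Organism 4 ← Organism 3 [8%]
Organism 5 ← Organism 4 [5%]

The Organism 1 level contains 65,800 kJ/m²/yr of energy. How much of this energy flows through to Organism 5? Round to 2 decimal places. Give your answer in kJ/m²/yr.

6.16 kJ/m²/yr

Organism 2: 65800 × 0.13 = 8554 kJ/m²/yr
Organism 3: 8554 × 0.18 = 1539.72 kJ/m²/yr
Organism 4: 1539.72 × 0.08 = 123.1776 kJ/m²/yr
Organism 5: 123.1776 × 0.05 = 6.15888 kJ/m²/yr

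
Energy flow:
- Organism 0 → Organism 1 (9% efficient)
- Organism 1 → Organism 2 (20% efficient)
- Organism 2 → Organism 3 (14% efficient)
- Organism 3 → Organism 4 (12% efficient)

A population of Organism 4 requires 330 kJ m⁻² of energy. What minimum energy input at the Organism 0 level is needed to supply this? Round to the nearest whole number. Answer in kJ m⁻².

1091270 kJ m⁻²

Cumulative transfer efficiency: 0.09 × 0.2 × 0.14 × 0.12 = 0.0003024
Organism 0 energy = 330 / 0.0003024 = 1091270 kJ m⁻²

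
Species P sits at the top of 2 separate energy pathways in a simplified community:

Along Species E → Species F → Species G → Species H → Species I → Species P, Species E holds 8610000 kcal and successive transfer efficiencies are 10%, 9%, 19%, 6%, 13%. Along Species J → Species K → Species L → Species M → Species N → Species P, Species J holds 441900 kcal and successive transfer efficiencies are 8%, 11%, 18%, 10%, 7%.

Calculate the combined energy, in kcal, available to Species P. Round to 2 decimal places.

Via Species E: 8610000 × 0.1 × 0.09 × 0.19 × 0.06 × 0.13 = 114.84018 kcal
Via Species J: 441900 × 0.08 × 0.11 × 0.18 × 0.1 × 0.07 = 4.8997872 kcal
Total at Species P: 114.84018 + 4.8997872 = 119.7399672 kcal

119.74 kcal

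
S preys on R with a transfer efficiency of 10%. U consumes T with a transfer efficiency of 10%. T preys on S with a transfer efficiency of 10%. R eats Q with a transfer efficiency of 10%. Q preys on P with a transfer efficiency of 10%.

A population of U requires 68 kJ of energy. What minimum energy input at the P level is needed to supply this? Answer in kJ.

6800000 kJ

Cumulative transfer efficiency: 0.1 × 0.1 × 0.1 × 0.1 × 0.1 = 0.00001
P energy = 68 / 0.00001 = 6800000 kJ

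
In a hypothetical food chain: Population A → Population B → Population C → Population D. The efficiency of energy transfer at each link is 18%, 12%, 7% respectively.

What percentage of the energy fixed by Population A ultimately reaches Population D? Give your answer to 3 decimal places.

Product of link efficiencies: 0.18 × 0.12 × 0.07 = 0.001512
As a percentage: 0.001512 × 100 = 0.151%

0.151%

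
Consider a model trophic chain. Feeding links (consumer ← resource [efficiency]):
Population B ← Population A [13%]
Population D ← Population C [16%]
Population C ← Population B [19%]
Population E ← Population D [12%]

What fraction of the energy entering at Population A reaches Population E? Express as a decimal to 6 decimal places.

0.000474

Product of link efficiencies: 0.13 × 0.19 × 0.16 × 0.12 = 0.00047424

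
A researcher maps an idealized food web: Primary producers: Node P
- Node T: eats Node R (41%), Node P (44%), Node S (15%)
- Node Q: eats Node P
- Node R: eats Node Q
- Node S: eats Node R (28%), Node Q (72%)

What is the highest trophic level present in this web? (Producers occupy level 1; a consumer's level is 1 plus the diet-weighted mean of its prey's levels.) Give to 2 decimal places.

Node Q: 1 + 1 = 2
Node R: 1 + 2 = 3
Node S: 1 + (0.28×3 + 0.72×2) = 3.28
Node T: 1 + (0.41×3 + 0.44×1 + 0.15×3.28) = 3.162

3.28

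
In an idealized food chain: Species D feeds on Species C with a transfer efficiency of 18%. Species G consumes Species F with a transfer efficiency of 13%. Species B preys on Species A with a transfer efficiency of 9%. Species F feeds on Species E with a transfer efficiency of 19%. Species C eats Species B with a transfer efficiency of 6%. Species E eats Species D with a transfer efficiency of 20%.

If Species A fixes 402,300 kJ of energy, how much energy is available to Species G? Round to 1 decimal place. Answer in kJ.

Species B: 402300 × 0.09 = 36207 kJ
Species C: 36207 × 0.06 = 2172.42 kJ
Species D: 2172.42 × 0.18 = 391.0356 kJ
Species E: 391.0356 × 0.2 = 78.20712 kJ
Species F: 78.20712 × 0.19 = 14.8593528 kJ
Species G: 14.8593528 × 0.13 = 1.931715864 kJ

1.9 kJ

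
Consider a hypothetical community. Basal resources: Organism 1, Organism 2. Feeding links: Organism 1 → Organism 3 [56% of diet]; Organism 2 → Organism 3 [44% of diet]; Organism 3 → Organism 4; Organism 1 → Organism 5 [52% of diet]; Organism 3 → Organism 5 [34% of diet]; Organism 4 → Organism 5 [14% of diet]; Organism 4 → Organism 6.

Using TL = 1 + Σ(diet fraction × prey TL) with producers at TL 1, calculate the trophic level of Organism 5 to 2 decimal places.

Organism 3: 1 + (0.56×1 + 0.44×1) = 2
Organism 4: 1 + 2 = 3
Organism 5: 1 + (0.52×1 + 0.34×2 + 0.14×3) = 2.62
Organism 6: 1 + 3 = 4

2.62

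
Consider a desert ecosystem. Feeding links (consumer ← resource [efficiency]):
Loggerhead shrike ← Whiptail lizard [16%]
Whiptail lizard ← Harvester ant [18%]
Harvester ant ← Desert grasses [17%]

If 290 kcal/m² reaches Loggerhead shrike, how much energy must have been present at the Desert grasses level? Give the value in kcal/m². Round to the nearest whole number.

Cumulative transfer efficiency: 0.17 × 0.18 × 0.16 = 0.004896
Desert grasses energy = 290 / 0.004896 = 59232 kcal/m²

59232 kcal/m²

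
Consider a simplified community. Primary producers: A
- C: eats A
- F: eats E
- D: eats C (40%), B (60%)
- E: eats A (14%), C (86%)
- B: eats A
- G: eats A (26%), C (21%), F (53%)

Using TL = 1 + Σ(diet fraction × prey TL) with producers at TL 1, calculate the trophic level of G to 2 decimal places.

B: 1 + 1 = 2
C: 1 + 1 = 2
D: 1 + (0.4×2 + 0.6×2) = 3
E: 1 + (0.14×1 + 0.86×2) = 2.86
F: 1 + 2.86 = 3.86
G: 1 + (0.26×1 + 0.21×2 + 0.53×3.86) = 3.7258

3.73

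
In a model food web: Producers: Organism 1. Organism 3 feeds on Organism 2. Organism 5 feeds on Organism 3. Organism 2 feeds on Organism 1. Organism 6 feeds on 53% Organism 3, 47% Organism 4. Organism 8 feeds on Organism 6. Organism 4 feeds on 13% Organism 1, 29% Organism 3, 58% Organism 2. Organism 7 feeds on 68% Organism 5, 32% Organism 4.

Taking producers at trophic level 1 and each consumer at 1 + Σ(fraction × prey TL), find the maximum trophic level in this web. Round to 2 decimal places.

Organism 2: 1 + 1 = 2
Organism 3: 1 + 2 = 3
Organism 4: 1 + (0.13×1 + 0.29×3 + 0.58×2) = 3.16
Organism 5: 1 + 3 = 4
Organism 6: 1 + (0.53×3 + 0.47×3.16) = 4.0752
Organism 7: 1 + (0.68×4 + 0.32×3.16) = 4.7312
Organism 8: 1 + 4.0752 = 5.0752

5.08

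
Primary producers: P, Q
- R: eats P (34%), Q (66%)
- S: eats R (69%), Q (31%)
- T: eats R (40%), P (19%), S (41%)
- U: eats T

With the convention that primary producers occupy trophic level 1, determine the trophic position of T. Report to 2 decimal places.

3.09

R: 1 + (0.34×1 + 0.66×1) = 2
S: 1 + (0.69×2 + 0.31×1) = 2.69
T: 1 + (0.4×2 + 0.19×1 + 0.41×2.69) = 3.0929
U: 1 + 3.0929 = 4.0929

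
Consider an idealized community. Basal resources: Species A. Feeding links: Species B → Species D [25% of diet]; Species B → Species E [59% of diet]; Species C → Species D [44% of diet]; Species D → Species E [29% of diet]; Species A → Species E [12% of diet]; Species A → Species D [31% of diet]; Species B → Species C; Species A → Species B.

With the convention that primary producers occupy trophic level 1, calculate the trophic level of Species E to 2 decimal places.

Species B: 1 + 1 = 2
Species C: 1 + 2 = 3
Species D: 1 + (0.44×3 + 0.25×2 + 0.31×1) = 3.13
Species E: 1 + (0.59×2 + 0.12×1 + 0.29×3.13) = 3.2077

3.21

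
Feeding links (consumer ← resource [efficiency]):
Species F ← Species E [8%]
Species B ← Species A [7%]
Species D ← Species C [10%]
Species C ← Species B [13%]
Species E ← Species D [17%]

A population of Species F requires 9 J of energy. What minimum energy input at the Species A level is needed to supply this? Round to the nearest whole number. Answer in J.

Cumulative transfer efficiency: 0.07 × 0.13 × 0.1 × 0.17 × 0.08 = 0.000012376
Species A energy = 9 / 0.000012376 = 727214 J

727214 J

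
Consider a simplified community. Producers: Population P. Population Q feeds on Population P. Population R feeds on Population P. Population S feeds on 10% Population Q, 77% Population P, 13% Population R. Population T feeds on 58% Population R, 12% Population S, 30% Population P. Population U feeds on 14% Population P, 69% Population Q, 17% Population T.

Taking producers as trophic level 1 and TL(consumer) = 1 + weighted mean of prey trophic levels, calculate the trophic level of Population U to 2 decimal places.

Population Q: 1 + 1 = 2
Population R: 1 + 1 = 2
Population S: 1 + (0.1×2 + 0.77×1 + 0.13×2) = 2.23
Population T: 1 + (0.58×2 + 0.12×2.23 + 0.3×1) = 2.7276
Population U: 1 + (0.14×1 + 0.69×2 + 0.17×2.7276) = 2.983692

2.98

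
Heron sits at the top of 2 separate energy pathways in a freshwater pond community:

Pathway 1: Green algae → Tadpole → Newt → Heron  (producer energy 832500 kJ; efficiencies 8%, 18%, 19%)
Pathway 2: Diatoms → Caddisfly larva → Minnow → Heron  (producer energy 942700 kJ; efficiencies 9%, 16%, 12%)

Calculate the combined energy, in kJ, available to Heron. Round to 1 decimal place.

3906.7 kJ

Pathway 1: 832500 × 0.08 × 0.18 × 0.19 = 2277.72 kJ
Pathway 2: 942700 × 0.09 × 0.16 × 0.12 = 1628.9856 kJ
Total at Heron: 2277.72 + 1628.9856 = 3906.7056 kJ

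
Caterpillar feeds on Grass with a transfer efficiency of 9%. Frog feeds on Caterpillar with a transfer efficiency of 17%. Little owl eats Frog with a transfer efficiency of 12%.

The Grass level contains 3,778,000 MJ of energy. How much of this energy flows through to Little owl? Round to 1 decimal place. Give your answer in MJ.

6936.4 MJ

Caterpillar: 3778000 × 0.09 = 340020 MJ
Frog: 340020 × 0.17 = 57803.4 MJ
Little owl: 57803.4 × 0.12 = 6936.408 MJ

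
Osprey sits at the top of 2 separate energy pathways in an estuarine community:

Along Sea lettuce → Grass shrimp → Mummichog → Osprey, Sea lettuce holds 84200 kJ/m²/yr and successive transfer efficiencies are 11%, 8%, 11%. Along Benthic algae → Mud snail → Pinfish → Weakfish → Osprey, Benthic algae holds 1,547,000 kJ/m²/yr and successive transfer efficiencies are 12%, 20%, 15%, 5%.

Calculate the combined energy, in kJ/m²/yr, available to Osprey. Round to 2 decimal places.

359.97 kJ/m²/yr

Via Sea lettuce: 84200 × 0.11 × 0.08 × 0.11 = 81.5056 kJ/m²/yr
Via Benthic algae: 1547000 × 0.12 × 0.2 × 0.15 × 0.05 = 278.46 kJ/m²/yr
Total at Osprey: 81.5056 + 278.46 = 359.9656 kJ/m²/yr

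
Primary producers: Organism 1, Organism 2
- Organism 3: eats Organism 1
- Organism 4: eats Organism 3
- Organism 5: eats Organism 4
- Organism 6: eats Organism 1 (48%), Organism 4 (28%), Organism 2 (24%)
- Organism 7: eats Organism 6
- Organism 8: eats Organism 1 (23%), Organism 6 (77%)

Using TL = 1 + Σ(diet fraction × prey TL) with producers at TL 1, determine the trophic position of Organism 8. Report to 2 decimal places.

3.20

Organism 3: 1 + 1 = 2
Organism 4: 1 + 2 = 3
Organism 5: 1 + 3 = 4
Organism 6: 1 + (0.48×1 + 0.28×3 + 0.24×1) = 2.56
Organism 7: 1 + 2.56 = 3.56
Organism 8: 1 + (0.23×1 + 0.77×2.56) = 3.2012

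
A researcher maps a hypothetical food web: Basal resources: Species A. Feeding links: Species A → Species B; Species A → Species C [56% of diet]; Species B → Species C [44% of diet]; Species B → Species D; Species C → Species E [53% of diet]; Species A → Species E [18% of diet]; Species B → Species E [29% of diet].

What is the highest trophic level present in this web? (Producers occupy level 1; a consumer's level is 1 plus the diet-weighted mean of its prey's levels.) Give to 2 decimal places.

Species B: 1 + 1 = 2
Species C: 1 + (0.56×1 + 0.44×2) = 2.44
Species D: 1 + 2 = 3
Species E: 1 + (0.53×2.44 + 0.18×1 + 0.29×2) = 3.0532

3.05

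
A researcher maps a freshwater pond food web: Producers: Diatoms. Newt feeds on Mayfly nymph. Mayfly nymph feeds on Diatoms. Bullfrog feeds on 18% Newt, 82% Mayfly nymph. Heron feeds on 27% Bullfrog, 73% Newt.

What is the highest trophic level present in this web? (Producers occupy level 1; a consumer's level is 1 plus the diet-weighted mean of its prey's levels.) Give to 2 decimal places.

4.05

Mayfly nymph: 1 + 1 = 2
Newt: 1 + 2 = 3
Bullfrog: 1 + (0.18×3 + 0.82×2) = 3.18
Heron: 1 + (0.27×3.18 + 0.73×3) = 4.0486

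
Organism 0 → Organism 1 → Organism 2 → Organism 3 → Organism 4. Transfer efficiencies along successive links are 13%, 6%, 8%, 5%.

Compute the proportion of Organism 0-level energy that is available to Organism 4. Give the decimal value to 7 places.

0.0000312

Product of link efficiencies: 0.13 × 0.06 × 0.08 × 0.05 = 0.0000312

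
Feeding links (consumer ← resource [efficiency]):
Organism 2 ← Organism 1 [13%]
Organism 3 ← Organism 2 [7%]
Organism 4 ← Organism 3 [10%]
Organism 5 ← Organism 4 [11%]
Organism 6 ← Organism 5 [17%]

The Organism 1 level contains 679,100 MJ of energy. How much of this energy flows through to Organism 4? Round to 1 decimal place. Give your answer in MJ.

Organism 2: 679100 × 0.13 = 88283 MJ
Organism 3: 88283 × 0.07 = 6179.81 MJ
Organism 4: 6179.81 × 0.1 = 617.981 MJ

618.0 MJ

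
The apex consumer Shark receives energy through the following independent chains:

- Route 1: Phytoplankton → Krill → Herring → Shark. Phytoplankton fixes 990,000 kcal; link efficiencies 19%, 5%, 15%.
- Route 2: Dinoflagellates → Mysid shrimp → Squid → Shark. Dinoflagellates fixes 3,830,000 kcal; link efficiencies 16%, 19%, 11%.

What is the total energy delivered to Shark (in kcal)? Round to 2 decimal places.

Route 1: 990000 × 0.19 × 0.05 × 0.15 = 1410.75 kcal
Route 2: 3830000 × 0.16 × 0.19 × 0.11 = 12807.52 kcal
Total at Shark: 1410.75 + 12807.52 = 14218.27 kcal

14218.27 kcal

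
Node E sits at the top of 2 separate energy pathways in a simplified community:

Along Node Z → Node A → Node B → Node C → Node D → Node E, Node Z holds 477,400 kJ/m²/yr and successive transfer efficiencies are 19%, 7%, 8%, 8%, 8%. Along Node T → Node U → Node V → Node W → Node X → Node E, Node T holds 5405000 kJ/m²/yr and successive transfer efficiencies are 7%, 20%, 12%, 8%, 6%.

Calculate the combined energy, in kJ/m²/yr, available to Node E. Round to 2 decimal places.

Via Node Z: 477400 × 0.19 × 0.07 × 0.08 × 0.08 × 0.08 = 3.25090304 kJ/m²/yr
Via Node T: 5405000 × 0.07 × 0.2 × 0.12 × 0.08 × 0.06 = 43.58592 kJ/m²/yr
Total at Node E: 3.25090304 + 43.58592 = 46.83682304 kJ/m²/yr

46.84 kJ/m²/yr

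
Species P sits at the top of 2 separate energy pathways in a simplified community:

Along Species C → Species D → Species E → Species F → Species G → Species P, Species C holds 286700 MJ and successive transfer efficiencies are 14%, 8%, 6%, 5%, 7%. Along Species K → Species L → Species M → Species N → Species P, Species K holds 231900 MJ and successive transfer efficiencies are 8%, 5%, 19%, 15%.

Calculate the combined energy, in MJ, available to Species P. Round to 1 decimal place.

Via Species C: 286700 × 0.14 × 0.08 × 0.06 × 0.05 × 0.07 = 0.6743184 MJ
Via Species K: 231900 × 0.08 × 0.05 × 0.19 × 0.15 = 26.4366 MJ
Total at Species P: 0.6743184 + 26.4366 = 27.1109184 MJ

27.1 MJ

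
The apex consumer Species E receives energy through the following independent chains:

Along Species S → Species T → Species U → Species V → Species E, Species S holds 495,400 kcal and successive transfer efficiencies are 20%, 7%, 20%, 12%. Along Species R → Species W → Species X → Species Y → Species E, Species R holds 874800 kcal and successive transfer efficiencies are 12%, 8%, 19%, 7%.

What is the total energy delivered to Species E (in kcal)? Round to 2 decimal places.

278.15 kcal

Via Species S: 495400 × 0.2 × 0.07 × 0.2 × 0.12 = 166.4544 kcal
Via Species R: 874800 × 0.12 × 0.08 × 0.19 × 0.07 = 111.694464 kcal
Total at Species E: 166.4544 + 111.694464 = 278.148864 kcal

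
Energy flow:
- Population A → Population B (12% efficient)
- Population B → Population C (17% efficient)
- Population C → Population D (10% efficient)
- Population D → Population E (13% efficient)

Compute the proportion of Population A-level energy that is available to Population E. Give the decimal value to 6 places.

Product of link efficiencies: 0.12 × 0.17 × 0.1 × 0.13 = 0.0002652

0.000265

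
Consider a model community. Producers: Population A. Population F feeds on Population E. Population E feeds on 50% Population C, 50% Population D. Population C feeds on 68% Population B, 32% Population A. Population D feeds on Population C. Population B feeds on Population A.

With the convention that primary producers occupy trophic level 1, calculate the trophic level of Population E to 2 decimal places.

4.18

Population B: 1 + 1 = 2
Population C: 1 + (0.68×2 + 0.32×1) = 2.68
Population D: 1 + 2.68 = 3.68
Population E: 1 + (0.5×2.68 + 0.5×3.68) = 4.18
Population F: 1 + 4.18 = 5.18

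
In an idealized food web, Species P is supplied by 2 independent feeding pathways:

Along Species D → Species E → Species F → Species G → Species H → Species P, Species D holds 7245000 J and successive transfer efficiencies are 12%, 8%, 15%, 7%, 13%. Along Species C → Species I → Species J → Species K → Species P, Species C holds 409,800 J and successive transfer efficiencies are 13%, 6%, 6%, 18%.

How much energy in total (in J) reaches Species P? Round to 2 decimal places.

129.46 J

Via Species D: 7245000 × 0.12 × 0.08 × 0.15 × 0.07 × 0.13 = 94.93848 J
Via Species C: 409800 × 0.13 × 0.06 × 0.06 × 0.18 = 34.521552 J
Total at Species P: 94.93848 + 34.521552 = 129.460032 J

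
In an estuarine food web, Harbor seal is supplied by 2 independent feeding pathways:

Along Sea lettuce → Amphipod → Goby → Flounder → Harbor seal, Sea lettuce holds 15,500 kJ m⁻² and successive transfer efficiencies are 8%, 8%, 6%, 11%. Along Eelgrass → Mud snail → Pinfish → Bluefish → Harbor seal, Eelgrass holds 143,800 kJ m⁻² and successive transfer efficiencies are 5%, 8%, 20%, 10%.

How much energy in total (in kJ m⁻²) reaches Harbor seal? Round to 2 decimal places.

Via Sea lettuce: 15500 × 0.08 × 0.08 × 0.06 × 0.11 = 0.65472 kJ m⁻²
Via Eelgrass: 143800 × 0.05 × 0.08 × 0.2 × 0.1 = 11.504 kJ m⁻²
Total at Harbor seal: 0.65472 + 11.504 = 12.15872 kJ m⁻²

12.16 kJ m⁻²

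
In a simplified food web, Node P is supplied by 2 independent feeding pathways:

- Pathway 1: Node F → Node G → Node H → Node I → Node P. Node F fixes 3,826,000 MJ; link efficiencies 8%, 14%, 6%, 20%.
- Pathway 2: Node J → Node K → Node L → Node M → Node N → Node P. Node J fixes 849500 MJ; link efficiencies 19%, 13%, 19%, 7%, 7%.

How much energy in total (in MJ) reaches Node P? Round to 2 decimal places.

533.75 MJ

Pathway 1: 3826000 × 0.08 × 0.14 × 0.06 × 0.2 = 514.2144 MJ
Pathway 2: 849500 × 0.19 × 0.13 × 0.19 × 0.07 × 0.07 = 19.53484715 MJ
Total at Node P: 514.2144 + 19.53484715 = 533.74924715 MJ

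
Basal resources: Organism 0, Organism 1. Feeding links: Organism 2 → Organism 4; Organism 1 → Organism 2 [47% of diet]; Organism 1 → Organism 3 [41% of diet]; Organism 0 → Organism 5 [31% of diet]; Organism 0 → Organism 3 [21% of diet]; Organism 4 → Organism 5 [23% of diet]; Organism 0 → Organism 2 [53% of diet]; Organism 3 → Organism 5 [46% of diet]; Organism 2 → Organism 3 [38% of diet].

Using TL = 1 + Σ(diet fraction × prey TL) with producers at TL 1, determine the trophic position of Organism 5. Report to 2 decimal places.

Organism 2: 1 + (0.53×1 + 0.47×1) = 2
Organism 3: 1 + (0.21×1 + 0.38×2 + 0.41×1) = 2.38
Organism 4: 1 + 2 = 3
Organism 5: 1 + (0.23×3 + 0.31×1 + 0.46×2.38) = 3.0948

3.09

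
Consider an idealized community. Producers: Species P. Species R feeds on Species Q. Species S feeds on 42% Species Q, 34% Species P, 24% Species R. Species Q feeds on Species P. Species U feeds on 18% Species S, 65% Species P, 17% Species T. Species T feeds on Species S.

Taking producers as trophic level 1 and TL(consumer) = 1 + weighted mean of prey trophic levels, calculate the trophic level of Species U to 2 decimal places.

2.84

Species Q: 1 + 1 = 2
Species R: 1 + 2 = 3
Species S: 1 + (0.42×2 + 0.34×1 + 0.24×3) = 2.9
Species T: 1 + 2.9 = 3.9
Species U: 1 + (0.18×2.9 + 0.65×1 + 0.17×3.9) = 2.835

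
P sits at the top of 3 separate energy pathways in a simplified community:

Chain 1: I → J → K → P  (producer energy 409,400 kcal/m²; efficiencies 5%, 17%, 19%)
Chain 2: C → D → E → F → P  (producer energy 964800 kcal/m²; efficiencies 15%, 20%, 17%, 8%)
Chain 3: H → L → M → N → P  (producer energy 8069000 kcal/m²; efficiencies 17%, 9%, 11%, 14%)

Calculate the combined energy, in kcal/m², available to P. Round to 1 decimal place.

2956.0 kcal/m²

Chain 1: 409400 × 0.05 × 0.17 × 0.19 = 661.181 kcal/m²
Chain 2: 964800 × 0.15 × 0.2 × 0.17 × 0.08 = 393.6384 kcal/m²
Chain 3: 8069000 × 0.17 × 0.09 × 0.11 × 0.14 = 1901.21778 kcal/m²
Total at P: 661.181 + 393.6384 + 1901.21778 = 2956.03718 kcal/m²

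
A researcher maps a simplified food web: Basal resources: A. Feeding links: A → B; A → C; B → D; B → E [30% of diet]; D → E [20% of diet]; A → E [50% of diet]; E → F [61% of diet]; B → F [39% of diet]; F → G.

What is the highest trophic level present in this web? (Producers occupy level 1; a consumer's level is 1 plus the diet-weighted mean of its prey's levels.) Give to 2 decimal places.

4.43

B: 1 + 1 = 2
C: 1 + 1 = 2
D: 1 + 2 = 3
E: 1 + (0.3×2 + 0.2×3 + 0.5×1) = 2.7
F: 1 + (0.61×2.7 + 0.39×2) = 3.427
G: 1 + 3.427 = 4.427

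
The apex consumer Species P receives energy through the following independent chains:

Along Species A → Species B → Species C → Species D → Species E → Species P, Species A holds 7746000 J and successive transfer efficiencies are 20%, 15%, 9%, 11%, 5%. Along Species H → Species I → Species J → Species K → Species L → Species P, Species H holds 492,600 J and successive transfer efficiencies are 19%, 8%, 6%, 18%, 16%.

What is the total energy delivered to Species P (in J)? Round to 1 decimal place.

Via Species A: 7746000 × 0.2 × 0.15 × 0.09 × 0.11 × 0.05 = 115.0281 J
Via Species H: 492600 × 0.19 × 0.08 × 0.06 × 0.18 × 0.16 = 12.93843456 J
Total at Species P: 115.0281 + 12.93843456 = 127.96653456 J

128.0 J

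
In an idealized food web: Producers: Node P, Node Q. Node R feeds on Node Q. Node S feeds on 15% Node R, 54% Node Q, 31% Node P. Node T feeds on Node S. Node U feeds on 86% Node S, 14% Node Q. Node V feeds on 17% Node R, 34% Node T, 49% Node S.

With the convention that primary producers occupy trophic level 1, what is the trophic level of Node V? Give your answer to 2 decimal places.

3.46

Node R: 1 + 1 = 2
Node S: 1 + (0.15×2 + 0.54×1 + 0.31×1) = 2.15
Node T: 1 + 2.15 = 3.15
Node U: 1 + (0.86×2.15 + 0.14×1) = 2.989
Node V: 1 + (0.17×2 + 0.34×3.15 + 0.49×2.15) = 3.4645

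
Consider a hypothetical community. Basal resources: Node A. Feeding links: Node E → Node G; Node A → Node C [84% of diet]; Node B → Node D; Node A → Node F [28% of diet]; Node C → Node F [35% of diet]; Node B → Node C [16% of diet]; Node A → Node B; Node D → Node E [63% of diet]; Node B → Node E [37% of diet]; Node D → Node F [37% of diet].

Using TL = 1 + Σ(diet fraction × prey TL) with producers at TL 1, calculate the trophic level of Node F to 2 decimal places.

Node B: 1 + 1 = 2
Node C: 1 + (0.84×1 + 0.16×2) = 2.16
Node D: 1 + 2 = 3
Node E: 1 + (0.63×3 + 0.37×2) = 3.63
Node F: 1 + (0.28×1 + 0.35×2.16 + 0.37×3) = 3.146
Node G: 1 + 3.63 = 4.63

3.15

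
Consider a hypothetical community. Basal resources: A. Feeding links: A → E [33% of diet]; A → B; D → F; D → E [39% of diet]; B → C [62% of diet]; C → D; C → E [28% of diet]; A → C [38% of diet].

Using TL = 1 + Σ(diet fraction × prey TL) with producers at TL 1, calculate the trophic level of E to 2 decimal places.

3.48

B: 1 + 1 = 2
C: 1 + (0.38×1 + 0.62×2) = 2.62
D: 1 + 2.62 = 3.62
E: 1 + (0.39×3.62 + 0.33×1 + 0.28×2.62) = 3.4754
F: 1 + 3.62 = 4.62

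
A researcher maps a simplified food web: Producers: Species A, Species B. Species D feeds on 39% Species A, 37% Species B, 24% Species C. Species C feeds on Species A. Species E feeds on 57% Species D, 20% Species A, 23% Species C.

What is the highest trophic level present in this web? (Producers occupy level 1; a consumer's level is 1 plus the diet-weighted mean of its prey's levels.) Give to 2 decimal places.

2.94

Species C: 1 + 1 = 2
Species D: 1 + (0.39×1 + 0.37×1 + 0.24×2) = 2.24
Species E: 1 + (0.57×2.24 + 0.2×1 + 0.23×2) = 2.9368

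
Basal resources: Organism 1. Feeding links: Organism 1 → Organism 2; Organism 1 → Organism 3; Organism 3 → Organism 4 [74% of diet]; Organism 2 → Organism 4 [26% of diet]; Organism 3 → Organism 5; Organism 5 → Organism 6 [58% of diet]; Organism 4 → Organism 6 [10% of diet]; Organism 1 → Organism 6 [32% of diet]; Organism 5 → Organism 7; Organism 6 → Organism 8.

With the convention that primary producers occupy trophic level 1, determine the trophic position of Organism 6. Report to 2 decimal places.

Organism 2: 1 + 1 = 2
Organism 3: 1 + 1 = 2
Organism 4: 1 + (0.74×2 + 0.26×2) = 3
Organism 5: 1 + 2 = 3
Organism 6: 1 + (0.58×3 + 0.1×3 + 0.32×1) = 3.36
Organism 7: 1 + 3 = 4
Organism 8: 1 + 3.36 = 4.36

3.36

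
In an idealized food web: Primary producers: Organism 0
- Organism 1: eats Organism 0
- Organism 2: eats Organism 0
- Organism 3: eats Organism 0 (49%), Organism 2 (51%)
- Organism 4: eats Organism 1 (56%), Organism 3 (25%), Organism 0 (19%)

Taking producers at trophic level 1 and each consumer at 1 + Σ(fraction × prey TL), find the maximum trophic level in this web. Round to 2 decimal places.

Organism 1: 1 + 1 = 2
Organism 2: 1 + 1 = 2
Organism 3: 1 + (0.49×1 + 0.51×2) = 2.51
Organism 4: 1 + (0.56×2 + 0.25×2.51 + 0.19×1) = 2.9375

2.94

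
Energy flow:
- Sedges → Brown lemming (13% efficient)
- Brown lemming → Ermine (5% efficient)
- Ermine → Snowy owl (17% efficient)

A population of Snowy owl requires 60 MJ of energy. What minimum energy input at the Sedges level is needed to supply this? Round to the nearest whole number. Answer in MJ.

54299 MJ

Cumulative transfer efficiency: 0.13 × 0.05 × 0.17 = 0.001105
Sedges energy = 60 / 0.001105 = 54299 MJ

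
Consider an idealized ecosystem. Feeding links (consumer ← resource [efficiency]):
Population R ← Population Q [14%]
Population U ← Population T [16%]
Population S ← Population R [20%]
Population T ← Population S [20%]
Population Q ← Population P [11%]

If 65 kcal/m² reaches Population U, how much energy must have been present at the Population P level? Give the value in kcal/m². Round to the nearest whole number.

Cumulative transfer efficiency: 0.11 × 0.14 × 0.2 × 0.2 × 0.16 = 0.00009856
Population P energy = 65 / 0.00009856 = 659497 kcal/m²

659497 kcal/m²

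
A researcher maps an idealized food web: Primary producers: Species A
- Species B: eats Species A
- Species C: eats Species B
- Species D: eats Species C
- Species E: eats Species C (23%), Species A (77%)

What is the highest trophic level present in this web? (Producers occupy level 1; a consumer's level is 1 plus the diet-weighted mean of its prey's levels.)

Species B: 1 + 1 = 2
Species C: 1 + 2 = 3
Species D: 1 + 3 = 4
Species E: 1 + (0.23×3 + 0.77×1) = 2.46

4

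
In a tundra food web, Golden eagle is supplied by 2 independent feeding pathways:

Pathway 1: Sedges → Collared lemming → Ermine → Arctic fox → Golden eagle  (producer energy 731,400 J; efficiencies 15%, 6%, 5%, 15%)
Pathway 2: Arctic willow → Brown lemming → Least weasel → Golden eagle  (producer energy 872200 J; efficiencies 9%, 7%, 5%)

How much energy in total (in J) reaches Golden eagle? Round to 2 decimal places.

324.11 J

Pathway 1: 731400 × 0.15 × 0.06 × 0.05 × 0.15 = 49.3695 J
Pathway 2: 872200 × 0.09 × 0.07 × 0.05 = 274.743 J
Total at Golden eagle: 49.3695 + 274.743 = 324.1125 J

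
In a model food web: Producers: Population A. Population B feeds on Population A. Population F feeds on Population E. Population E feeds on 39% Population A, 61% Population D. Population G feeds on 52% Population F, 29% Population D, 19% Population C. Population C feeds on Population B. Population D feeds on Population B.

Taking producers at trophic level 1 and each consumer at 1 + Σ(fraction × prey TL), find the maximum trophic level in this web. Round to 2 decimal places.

Population B: 1 + 1 = 2
Population C: 1 + 2 = 3
Population D: 1 + 2 = 3
Population E: 1 + (0.39×1 + 0.61×3) = 3.22
Population F: 1 + 3.22 = 4.22
Population G: 1 + (0.52×4.22 + 0.29×3 + 0.19×3) = 4.6344

4.63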